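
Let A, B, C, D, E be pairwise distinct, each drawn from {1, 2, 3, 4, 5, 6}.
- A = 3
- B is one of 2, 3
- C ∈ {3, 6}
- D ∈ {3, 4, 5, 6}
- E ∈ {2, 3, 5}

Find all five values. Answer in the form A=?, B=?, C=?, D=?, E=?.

A must be 3 (only option left). Strike 3 from B, C, D, E.
B's domain is down to {2}, so B = 2. So E can't be 2.
C's domain is down to {6}, so C = 6. Strike 6 from D.
E's domain is down to {5}, so E = 5. Eliminate 5 elsewhere: D.
D's domain is down to {4}, so D = 4.

A=3, B=2, C=6, D=4, E=5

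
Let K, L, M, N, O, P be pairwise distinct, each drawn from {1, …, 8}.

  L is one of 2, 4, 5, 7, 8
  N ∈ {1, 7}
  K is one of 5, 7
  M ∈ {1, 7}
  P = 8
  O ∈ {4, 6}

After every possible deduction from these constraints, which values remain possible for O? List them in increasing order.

4, 6

P has just one choice, so P = 8. Eliminate 8 elsewhere: L.
M and N between them cover only {1, 7} — a naked pair. Remove those values from K, L.
K must be 5 (only option left). Remove 5 from L.
No further eliminations apply; O can still be any of 4, 6.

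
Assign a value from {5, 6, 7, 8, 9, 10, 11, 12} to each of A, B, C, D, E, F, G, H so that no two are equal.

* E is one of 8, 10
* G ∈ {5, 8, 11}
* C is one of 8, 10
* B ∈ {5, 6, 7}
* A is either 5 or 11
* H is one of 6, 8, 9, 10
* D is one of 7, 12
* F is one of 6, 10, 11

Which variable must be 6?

F

The 8 variables draw from only 8 values {5, 6, 7, 8, 9, 10, 11, 12}, so each is used; only H can be 9, hence H = 9.
The 7 still-open variables together cover exactly {5, 6, 7, 8, 10, 11, 12} — 7 values for 7 variables — and 12 appears only in D's list, so D = 12.
Among the 6 still-open variables, 7 fits only B (and all 6 values in {5, 6, 7, 8, 10, 11} must be used), so B = 7.
The 5 still-open variables draw from only 5 values {5, 6, 8, 10, 11}, so each is used; only F can be 6, hence F = 6.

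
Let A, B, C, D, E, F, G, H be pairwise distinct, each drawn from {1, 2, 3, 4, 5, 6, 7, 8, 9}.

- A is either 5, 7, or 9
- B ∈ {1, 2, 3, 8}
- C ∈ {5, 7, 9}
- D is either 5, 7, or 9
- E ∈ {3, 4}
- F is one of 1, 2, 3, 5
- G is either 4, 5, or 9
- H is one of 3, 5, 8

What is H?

A, C, D between them cover only {5, 7, 9} — a naked triple. Remove those values from F, G, H.
G has just one choice, so G = 4. Eliminate 4 elsewhere: E.
That leaves E = 3. Remove 3 from B, F, H.
So H = 8.

8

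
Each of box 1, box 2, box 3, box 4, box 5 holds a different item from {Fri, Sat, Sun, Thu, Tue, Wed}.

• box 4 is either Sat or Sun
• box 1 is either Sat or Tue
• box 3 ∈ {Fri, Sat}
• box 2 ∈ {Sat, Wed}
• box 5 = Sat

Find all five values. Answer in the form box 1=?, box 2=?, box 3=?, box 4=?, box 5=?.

box 5's domain is down to {Sat}, so box 5 = Sat. Strike Sat from box 1, box 2, box 3, box 4.
box 1 has just one choice, so box 1 = Tue.
box 2 has just one choice, so box 2 = Wed.
That leaves box 3 = Fri.
That leaves box 4 = Sun.

box 1=Tue, box 2=Wed, box 3=Fri, box 4=Sun, box 5=Sat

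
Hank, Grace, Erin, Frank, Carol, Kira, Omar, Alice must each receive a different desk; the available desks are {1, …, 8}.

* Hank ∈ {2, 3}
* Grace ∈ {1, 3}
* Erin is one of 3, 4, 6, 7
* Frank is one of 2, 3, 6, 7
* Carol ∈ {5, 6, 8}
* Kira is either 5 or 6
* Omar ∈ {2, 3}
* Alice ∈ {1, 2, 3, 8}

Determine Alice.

The 8 variables draw from only 8 values {1, 2, 3, 4, 5, 6, 7, 8}, so each is used; only Erin can be 4, hence Erin = 4.
The 7 still-open variables draw from only 7 values {1, 2, 3, 5, 6, 7, 8}, so each is used; only Frank can be 7, hence Frank = 7.
The 2 variables Hank and Omar are confined to {2, 3}, which locks those values in; drop them from Grace, Alice.
That leaves Grace = 1. Eliminate 1 elsewhere: Alice.
So Alice = 8.

8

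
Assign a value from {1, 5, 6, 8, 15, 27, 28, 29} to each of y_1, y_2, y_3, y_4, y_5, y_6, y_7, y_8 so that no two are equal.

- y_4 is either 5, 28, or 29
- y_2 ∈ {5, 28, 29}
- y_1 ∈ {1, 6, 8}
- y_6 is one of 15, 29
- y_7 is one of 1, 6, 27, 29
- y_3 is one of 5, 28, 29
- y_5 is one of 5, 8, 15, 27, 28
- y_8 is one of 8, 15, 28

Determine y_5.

y_2, y_3, y_4 share exactly the 3 values {5, 28, 29}; by pigeonhole those values go to them, so strike 5, 28, 29 from y_5, y_6, y_7, y_8.
y_6's domain is down to {15}, so y_6 = 15. Remove 15 from y_5, y_8.
y_8 must be 8 (only option left). Strike 8 from y_1, y_5.
So y_5 = 27.

27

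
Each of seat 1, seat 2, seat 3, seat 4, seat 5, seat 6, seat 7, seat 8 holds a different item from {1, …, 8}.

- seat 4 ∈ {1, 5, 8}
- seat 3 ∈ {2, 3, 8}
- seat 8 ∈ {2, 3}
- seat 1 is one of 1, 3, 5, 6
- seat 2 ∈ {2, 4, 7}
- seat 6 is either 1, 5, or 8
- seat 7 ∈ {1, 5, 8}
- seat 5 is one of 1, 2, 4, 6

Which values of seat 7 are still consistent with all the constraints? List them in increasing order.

The 8 variables together cover exactly {1, 2, 3, 4, 5, 6, 7, 8} — 8 values for 8 variables — and 7 appears only in seat 2's list, so seat 2 = 7.
The 7 still-open variables together cover exactly {1, 2, 3, 4, 5, 6, 8} — 7 values for 7 variables — and 4 appears only in seat 5's list, so seat 5 = 4.
Among the 6 still-open variables, 6 fits only seat 1 (and all 6 values in {1, 2, 3, 5, 6, 8} must be used), so seat 1 = 6.
seat 4, seat 6, seat 7 between them cover only {1, 5, 8} — a naked triple. Remove those values from seat 3.
No further eliminations apply; seat 7 can still be any of 1, 5, 8.

1, 5, 8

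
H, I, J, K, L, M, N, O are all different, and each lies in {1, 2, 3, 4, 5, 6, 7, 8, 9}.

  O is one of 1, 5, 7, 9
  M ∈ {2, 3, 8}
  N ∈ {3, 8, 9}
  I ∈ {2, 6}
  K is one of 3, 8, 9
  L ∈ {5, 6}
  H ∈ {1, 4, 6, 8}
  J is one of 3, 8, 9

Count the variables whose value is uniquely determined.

The 3 variables J, K, N are confined to {3, 8, 9}, which locks those values in; drop them from H, M, O.
M must be 2 (only option left). Strike 2 from I.
I has just one choice, so I = 6. Strike 6 from H, L.
L has just one choice, so L = 5. Strike 5 from O.
Determined: I=6, L=5, M=2. The other variables each still have more than one consistent value. That makes 3.

3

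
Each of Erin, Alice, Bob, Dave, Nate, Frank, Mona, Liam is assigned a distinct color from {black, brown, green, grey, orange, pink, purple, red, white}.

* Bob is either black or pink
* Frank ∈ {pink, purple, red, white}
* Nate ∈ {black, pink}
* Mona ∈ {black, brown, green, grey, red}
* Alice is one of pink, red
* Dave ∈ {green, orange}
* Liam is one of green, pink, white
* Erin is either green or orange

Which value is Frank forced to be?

purple

The 2 variables Erin and Dave are confined to {green, orange}, which locks those values in; drop them from Mona, Liam.
Bob and Nate between them cover only {black, pink} — a naked pair. Remove those values from Alice, Frank, Mona, Liam.
That leaves Alice = red. Eliminate red elsewhere: Frank, Mona.
Liam must be white (only option left). Eliminate white elsewhere: Frank.
So Frank = purple.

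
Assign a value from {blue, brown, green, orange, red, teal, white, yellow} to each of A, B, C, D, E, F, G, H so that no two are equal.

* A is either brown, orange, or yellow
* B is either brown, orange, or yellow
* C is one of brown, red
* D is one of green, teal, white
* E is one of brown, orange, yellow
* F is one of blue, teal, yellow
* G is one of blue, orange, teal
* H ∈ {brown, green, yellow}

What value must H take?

The 8 variables together cover exactly {blue, brown, green, orange, red, teal, white, yellow} — 8 values for 8 variables — and red appears only in C's list, so C = red.
The 7 still-open variables together cover exactly {blue, brown, green, orange, teal, white, yellow} — 7 values for 7 variables — and white appears only in D's list, so D = white.
Among the 6 still-open variables, green fits only H (and all 6 values in {blue, brown, green, orange, teal, yellow} must be used), so H = green.

green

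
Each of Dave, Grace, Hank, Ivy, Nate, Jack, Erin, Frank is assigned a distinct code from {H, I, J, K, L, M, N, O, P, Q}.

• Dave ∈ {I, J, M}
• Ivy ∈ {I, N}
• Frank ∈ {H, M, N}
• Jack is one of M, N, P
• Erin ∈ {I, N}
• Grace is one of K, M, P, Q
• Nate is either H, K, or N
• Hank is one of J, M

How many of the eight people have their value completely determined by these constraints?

4

Among the 8 variables, Q fits only Grace (and all 8 values in {H, I, J, K, M, N, P, Q} must be used), so Grace = Q.
The 7 still-open variables together cover exactly {H, I, J, K, M, N, P} — 7 values for 7 variables — and K appears only in Nate's list, so Nate = K.
The 6 still-open variables draw from only 6 values {H, I, J, M, N, P}, so each is used; only Frank can be H, hence Frank = H.
The 5 still-open variables draw from only 5 values {I, J, M, N, P}, so each is used; only Jack can be P, hence Jack = P.
The 2 variables Ivy and Erin are confined to {I, N}, which locks those values in; drop them from Dave.
Determined: Grace=Q, Nate=K, Jack=P, Frank=H. The other people each still have more than one consistent value. That makes 4.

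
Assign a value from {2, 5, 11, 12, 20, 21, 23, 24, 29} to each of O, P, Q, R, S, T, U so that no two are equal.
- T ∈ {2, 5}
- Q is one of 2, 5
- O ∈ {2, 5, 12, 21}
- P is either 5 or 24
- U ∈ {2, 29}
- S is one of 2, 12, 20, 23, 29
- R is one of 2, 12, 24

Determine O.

21

The 2 variables Q and T are confined to {2, 5}, which locks those values in; drop them from O, P, R, S, U.
P must be 24 (only option left). Eliminate 24 elsewhere: R.
R must be 12 (only option left). Eliminate 12 elsewhere: O, S.
So O = 21.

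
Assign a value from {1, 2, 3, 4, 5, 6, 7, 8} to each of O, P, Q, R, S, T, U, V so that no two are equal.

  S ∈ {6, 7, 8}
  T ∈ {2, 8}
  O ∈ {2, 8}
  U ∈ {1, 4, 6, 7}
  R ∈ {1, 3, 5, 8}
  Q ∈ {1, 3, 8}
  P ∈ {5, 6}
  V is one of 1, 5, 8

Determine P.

Among the 8 variables, 4 fits only U (and all 8 values in {1, 2, 3, 4, 5, 6, 7, 8} must be used), so U = 4.
Among the 7 still-open variables, 7 fits only S (and all 7 values in {1, 2, 3, 5, 6, 7, 8} must be used), so S = 7.
The 6 still-open variables together cover exactly {1, 2, 3, 5, 6, 8} — 6 values for 6 variables — and 6 appears only in P's list, so P = 6.

6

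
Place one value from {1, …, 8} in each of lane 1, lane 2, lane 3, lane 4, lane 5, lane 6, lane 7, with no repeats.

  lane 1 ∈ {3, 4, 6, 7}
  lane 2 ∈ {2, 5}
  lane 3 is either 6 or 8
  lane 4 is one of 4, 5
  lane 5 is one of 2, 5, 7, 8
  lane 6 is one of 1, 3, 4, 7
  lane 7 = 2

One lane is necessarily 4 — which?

lane 4

lane 7 must be 2 (only option left). Strike 2 from lane 2, lane 5.
lane 2 has just one choice, so lane 2 = 5. Strike 5 from lane 4, lane 5.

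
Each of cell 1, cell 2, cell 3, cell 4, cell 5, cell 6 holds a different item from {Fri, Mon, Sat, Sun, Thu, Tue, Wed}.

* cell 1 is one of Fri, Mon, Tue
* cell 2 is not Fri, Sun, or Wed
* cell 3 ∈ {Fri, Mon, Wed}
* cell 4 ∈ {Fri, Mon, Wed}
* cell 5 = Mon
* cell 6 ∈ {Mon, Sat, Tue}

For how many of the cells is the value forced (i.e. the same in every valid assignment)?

4

cell 5 must be Mon (only option left). Strike Mon from cell 1, cell 2, cell 3, cell 4, cell 6.
Among the 5 still-open variables, Thu fits only cell 2 (and all 5 values in {Fri, Sat, Thu, Tue, Wed} must be used), so cell 2 = Thu.
Among the 4 still-open variables, Sat fits only cell 6 (and all 4 values in {Fri, Sat, Tue, Wed} must be used), so cell 6 = Sat.
Among the 3 still-open variables, Tue fits only cell 1 (and all 3 values in {Fri, Tue, Wed} must be used), so cell 1 = Tue.
Determined: cell 1=Tue, cell 2=Thu, cell 5=Mon, cell 6=Sat. The other cells each still have more than one consistent value. That makes 4.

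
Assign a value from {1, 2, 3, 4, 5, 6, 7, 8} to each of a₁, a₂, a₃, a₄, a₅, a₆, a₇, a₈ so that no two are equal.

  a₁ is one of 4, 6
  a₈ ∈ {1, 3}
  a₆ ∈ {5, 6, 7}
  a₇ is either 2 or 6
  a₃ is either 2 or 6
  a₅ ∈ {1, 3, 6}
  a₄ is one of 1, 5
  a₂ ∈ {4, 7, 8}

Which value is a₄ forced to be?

5

Among the 8 variables, 8 fits only a₂ (and all 8 values in {1, 2, 3, 4, 5, 6, 7, 8} must be used), so a₂ = 8.
The 7 still-open variables draw from only 7 values {1, 2, 3, 4, 5, 6, 7}, so each is used; only a₁ can be 4, hence a₁ = 4.
The 6 still-open variables draw from only 6 values {1, 2, 3, 5, 6, 7}, so each is used; only a₆ can be 7, hence a₆ = 7.
Among the 5 still-open variables, 5 fits only a₄ (and all 5 values in {1, 2, 3, 5, 6} must be used), so a₄ = 5.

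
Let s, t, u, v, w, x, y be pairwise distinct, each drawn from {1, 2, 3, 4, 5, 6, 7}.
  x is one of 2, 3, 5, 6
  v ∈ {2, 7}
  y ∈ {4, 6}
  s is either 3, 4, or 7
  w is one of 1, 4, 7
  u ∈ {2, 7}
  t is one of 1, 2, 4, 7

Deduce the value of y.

The 7 variables together cover exactly {1, 2, 3, 4, 5, 6, 7} — 7 values for 7 variables — and 5 appears only in x's list, so x = 5.
Among the 6 still-open variables, 3 fits only s (and all 6 values in {1, 2, 3, 4, 6, 7} must be used), so s = 3.
The 5 still-open variables draw from only 5 values {1, 2, 4, 6, 7}, so each is used; only y can be 6, hence y = 6.

6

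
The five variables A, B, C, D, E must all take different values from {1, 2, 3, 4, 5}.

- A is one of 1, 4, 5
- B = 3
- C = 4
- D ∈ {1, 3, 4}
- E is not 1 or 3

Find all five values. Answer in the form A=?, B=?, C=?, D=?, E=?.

B must be 3 (only option left). Remove 3 from D.
That leaves C = 4. Eliminate 4 elsewhere: A, D, E.
That leaves D = 1. Strike 1 from A.
That leaves A = 5. Strike 5 from E.
That leaves E = 2.

A=5, B=3, C=4, D=1, E=2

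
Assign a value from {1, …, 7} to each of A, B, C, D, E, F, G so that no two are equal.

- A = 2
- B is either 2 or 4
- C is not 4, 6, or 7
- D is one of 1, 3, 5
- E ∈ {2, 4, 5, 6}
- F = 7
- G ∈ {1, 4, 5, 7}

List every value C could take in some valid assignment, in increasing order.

A has just one choice, so A = 2. Strike 2 from B, C, E.
B's domain is down to {4}, so B = 4. So E, G can't be 4.
F's domain is down to {7}, so F = 7. Strike 7 from G.
The 4 still-open variables together cover exactly {1, 3, 5, 6} — 4 values for 4 variables — and 6 appears only in E's list, so E = 6.
No further eliminations apply; C can still be any of 1, 3, 5.

1, 3, 5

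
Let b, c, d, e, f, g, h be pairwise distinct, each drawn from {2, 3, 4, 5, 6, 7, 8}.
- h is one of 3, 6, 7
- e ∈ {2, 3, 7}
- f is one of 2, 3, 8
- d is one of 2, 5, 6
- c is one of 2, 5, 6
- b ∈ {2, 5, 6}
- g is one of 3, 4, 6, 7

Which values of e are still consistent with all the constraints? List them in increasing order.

The 7 variables draw from only 7 values {2, 3, 4, 5, 6, 7, 8}, so each is used; only g can be 4, hence g = 4.
The 6 still-open variables draw from only 6 values {2, 3, 5, 6, 7, 8}, so each is used; only f can be 8, hence f = 8.
b, c, d between them cover only {2, 5, 6} — a naked triple. Remove those values from e, h.
No further eliminations apply; e can still be any of 3, 7.

3, 7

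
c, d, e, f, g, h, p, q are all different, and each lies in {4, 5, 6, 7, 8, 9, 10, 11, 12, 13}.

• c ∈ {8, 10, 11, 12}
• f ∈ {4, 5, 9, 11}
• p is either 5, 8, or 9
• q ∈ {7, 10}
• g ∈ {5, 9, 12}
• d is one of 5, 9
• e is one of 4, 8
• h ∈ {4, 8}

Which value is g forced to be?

12

Among the 8 variables, 7 fits only q (and all 8 values in {4, 5, 7, 8, 9, 10, 11, 12} must be used), so q = 7.
The 7 still-open variables draw from only 7 values {4, 5, 8, 9, 10, 11, 12}, so each is used; only c can be 10, hence c = 10.
The 6 still-open variables draw from only 6 values {4, 5, 8, 9, 11, 12}, so each is used; only f can be 11, hence f = 11.
Among the 5 still-open variables, 12 fits only g (and all 5 values in {4, 5, 8, 9, 12} must be used), so g = 12.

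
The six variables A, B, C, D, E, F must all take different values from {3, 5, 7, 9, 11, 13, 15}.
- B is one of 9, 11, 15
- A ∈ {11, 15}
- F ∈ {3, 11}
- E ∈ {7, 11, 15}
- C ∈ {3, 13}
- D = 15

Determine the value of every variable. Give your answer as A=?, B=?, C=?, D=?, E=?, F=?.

A=11, B=9, C=13, D=15, E=7, F=3

D's domain is down to {15}, so D = 15. So A, B, E can't be 15.
A must be 11 (only option left). Strike 11 from B, E, F.
B has just one choice, so B = 9.
E's domain is down to {7}, so E = 7.
F must be 3 (only option left). Strike 3 from C.
C must be 13 (only option left).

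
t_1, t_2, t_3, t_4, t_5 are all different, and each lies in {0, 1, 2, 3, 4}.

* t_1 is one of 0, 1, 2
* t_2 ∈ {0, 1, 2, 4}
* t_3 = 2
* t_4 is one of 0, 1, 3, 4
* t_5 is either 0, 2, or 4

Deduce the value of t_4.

3

t_3's domain is down to {2}, so t_3 = 2. Eliminate 2 elsewhere: t_1, t_2, t_5.
Among the 4 still-open variables, 3 fits only t_4 (and all 4 values in {0, 1, 3, 4} must be used), so t_4 = 3.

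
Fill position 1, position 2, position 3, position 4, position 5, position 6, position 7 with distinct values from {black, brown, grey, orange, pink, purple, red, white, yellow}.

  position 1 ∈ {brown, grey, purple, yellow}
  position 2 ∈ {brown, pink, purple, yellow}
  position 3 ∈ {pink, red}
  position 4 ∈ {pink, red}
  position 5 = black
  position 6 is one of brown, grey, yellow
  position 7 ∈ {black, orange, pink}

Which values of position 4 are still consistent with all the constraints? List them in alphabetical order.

pink, red

position 5 must be black (only option left). Strike black from position 7.
position 3 and position 4 share exactly the 2 values {pink, red}; by pigeonhole those values go to them, so strike pink, red from position 2, position 7.
position 7 must be orange (only option left).
No further eliminations apply; position 4 can still be any of pink, red.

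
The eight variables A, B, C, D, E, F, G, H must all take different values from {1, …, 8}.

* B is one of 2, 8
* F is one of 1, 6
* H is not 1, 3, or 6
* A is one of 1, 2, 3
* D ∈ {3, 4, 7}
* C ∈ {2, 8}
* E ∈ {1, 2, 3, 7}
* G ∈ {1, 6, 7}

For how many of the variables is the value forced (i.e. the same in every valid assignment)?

2

Among the 8 variables, 5 fits only H (and all 8 values in {1, 2, 3, 4, 5, 6, 7, 8} must be used), so H = 5.
The 7 still-open variables draw from only 7 values {1, 2, 3, 4, 6, 7, 8}, so each is used; only D can be 4, hence D = 4.
The 2 variables B and C are confined to {2, 8}, which locks those values in; drop them from A, E.
Determined: D=4, H=5. The other variables each still have more than one consistent value. That makes 2.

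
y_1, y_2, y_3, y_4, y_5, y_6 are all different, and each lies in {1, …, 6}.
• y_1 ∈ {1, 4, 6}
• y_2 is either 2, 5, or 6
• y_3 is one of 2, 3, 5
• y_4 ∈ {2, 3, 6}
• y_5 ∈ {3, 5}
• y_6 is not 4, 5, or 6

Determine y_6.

Among the 6 variables, 4 fits only y_1 (and all 6 values in {1, 2, 3, 4, 5, 6} must be used), so y_1 = 4.
Among the 5 still-open variables, 1 fits only y_6 (and all 5 values in {1, 2, 3, 5, 6} must be used), so y_6 = 1.

1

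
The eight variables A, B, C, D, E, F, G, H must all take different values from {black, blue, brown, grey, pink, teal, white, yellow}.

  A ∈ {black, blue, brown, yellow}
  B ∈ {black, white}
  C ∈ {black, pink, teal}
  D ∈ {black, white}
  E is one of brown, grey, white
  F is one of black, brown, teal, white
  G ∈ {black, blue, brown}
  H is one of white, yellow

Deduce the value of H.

The 8 variables draw from only 8 values {black, blue, brown, grey, pink, teal, white, yellow}, so each is used; only E can be grey, hence E = grey.
The 7 still-open variables draw from only 7 values {black, blue, brown, pink, teal, white, yellow}, so each is used; only C can be pink, hence C = pink.
The 6 still-open variables together cover exactly {black, blue, brown, teal, white, yellow} — 6 values for 6 variables — and teal appears only in F's list, so F = teal.
B and D between them cover only {black, white} — a naked pair. Remove those values from A, G, H.
So H = yellow.

yellow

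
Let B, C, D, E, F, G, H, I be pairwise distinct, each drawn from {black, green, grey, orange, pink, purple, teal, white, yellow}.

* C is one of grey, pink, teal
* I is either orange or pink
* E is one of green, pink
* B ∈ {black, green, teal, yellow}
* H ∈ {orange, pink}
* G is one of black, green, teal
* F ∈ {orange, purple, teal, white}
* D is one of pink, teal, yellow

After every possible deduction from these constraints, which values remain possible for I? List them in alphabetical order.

orange, pink

H and I share exactly the 2 values {orange, pink}; by pigeonhole those values go to them, so strike orange, pink from C, D, E, F.
E must be green (only option left). Eliminate green elsewhere: B, G.
B, D, G between them cover only {black, teal, yellow} — a naked triple. Remove those values from C, F.
C must be grey (only option left).
No further eliminations apply; I can still be any of orange, pink.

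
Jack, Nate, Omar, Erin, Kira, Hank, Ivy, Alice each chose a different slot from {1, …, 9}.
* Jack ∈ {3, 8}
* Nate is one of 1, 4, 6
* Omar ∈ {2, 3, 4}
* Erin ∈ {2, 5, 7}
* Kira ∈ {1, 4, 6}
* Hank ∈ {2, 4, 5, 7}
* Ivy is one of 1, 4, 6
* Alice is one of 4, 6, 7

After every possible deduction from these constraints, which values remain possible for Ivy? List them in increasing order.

The 8 variables draw from only 8 values {1, 2, 3, 4, 5, 6, 7, 8}, so each is used; only Jack can be 8, hence Jack = 8.
Among the 7 still-open variables, 3 fits only Omar (and all 7 values in {1, 2, 3, 4, 5, 6, 7} must be used), so Omar = 3.
Nate, Kira, Ivy between them cover only {1, 4, 6} — a naked triple. Remove those values from Hank, Alice.
Alice has just one choice, so Alice = 7. So Erin, Hank can't be 7.
No further eliminations apply; Ivy can still be any of 1, 4, 6.

1, 4, 6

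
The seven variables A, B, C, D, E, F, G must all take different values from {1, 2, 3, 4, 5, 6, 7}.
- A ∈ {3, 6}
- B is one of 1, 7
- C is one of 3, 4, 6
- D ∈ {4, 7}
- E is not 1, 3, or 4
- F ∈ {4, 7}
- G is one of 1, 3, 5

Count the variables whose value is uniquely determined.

3

Among the 7 variables, 2 fits only E (and all 7 values in {1, 2, 3, 4, 5, 6, 7} must be used), so E = 2.
The 6 still-open variables draw from only 6 values {1, 3, 4, 5, 6, 7}, so each is used; only G can be 5, hence G = 5.
The 5 still-open variables together cover exactly {1, 3, 4, 6, 7} — 5 values for 5 variables — and 1 appears only in B's list, so B = 1.
D and F between them cover only {4, 7} — a naked pair. Remove those values from C.
Determined: B=1, E=2, G=5. The other variables each still have more than one consistent value. That makes 3.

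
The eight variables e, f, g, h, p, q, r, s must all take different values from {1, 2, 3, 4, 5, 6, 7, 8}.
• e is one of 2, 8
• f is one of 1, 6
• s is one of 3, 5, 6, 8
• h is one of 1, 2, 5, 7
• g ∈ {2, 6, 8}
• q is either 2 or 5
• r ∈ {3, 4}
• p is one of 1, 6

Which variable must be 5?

q

The 8 variables draw from only 8 values {1, 2, 3, 4, 5, 6, 7, 8}, so each is used; only r can be 4, hence r = 4.
The 7 still-open variables draw from only 7 values {1, 2, 3, 5, 6, 7, 8}, so each is used; only s can be 3, hence s = 3.
Among the 6 still-open variables, 7 fits only h (and all 6 values in {1, 2, 5, 6, 7, 8} must be used), so h = 7.
Among the 5 still-open variables, 5 fits only q (and all 5 values in {1, 2, 5, 6, 8} must be used), so q = 5.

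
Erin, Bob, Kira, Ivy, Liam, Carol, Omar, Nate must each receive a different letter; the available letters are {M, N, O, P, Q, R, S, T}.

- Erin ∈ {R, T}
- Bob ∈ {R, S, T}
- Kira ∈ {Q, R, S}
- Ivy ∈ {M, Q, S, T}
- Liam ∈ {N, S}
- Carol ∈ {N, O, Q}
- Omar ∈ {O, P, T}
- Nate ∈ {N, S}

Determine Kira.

Q

The 8 variables draw from only 8 values {M, N, O, P, Q, R, S, T}, so each is used; only Ivy can be M, hence Ivy = M.
The 7 still-open variables draw from only 7 values {N, O, P, Q, R, S, T}, so each is used; only Omar can be P, hence Omar = P.
Among the 6 still-open variables, O fits only Carol (and all 6 values in {N, O, Q, R, S, T} must be used), so Carol = O.
Among the 5 still-open variables, Q fits only Kira (and all 5 values in {N, Q, R, S, T} must be used), so Kira = Q.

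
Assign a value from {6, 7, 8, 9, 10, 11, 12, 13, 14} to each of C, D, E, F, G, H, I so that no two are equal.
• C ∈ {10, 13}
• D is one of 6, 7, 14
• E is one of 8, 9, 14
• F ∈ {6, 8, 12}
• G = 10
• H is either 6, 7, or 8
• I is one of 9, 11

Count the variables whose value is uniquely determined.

G must be 10 (only option left). Eliminate 10 elsewhere: C.
C must be 13 (only option left).
Determined: C=13, G=10. The other variables each still have more than one consistent value. That makes 2.

2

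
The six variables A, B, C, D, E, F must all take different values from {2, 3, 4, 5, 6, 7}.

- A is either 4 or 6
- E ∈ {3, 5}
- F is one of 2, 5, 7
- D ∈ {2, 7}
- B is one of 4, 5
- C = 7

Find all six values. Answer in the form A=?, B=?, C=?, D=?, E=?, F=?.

A=6, B=4, C=7, D=2, E=3, F=5

C's domain is down to {7}, so C = 7. Eliminate 7 elsewhere: D, F.
D has just one choice, so D = 2. Strike 2 from F.
F's domain is down to {5}, so F = 5. Eliminate 5 elsewhere: B, E.
B must be 4 (only option left). So A can't be 4.
E's domain is down to {3}, so E = 3.
A's domain is down to {6}, so A = 6.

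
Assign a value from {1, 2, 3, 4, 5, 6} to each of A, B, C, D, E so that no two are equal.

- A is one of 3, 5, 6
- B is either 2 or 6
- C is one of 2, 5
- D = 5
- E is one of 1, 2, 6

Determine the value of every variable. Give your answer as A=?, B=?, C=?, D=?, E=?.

D's domain is down to {5}, so D = 5. Eliminate 5 elsewhere: A, C.
That leaves C = 2. Strike 2 from B, E.
B has just one choice, so B = 6. So A, E can't be 6.
E has just one choice, so E = 1.
A has just one choice, so A = 3.

A=3, B=6, C=2, D=5, E=1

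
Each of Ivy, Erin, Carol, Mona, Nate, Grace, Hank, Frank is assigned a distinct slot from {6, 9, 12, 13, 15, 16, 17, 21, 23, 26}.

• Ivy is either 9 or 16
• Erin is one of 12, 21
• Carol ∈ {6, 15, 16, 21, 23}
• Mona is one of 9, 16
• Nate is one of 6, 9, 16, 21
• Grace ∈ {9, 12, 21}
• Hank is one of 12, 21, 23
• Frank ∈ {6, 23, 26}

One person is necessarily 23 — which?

The 8 variables draw from only 8 values {6, 9, 12, 15, 16, 21, 23, 26}, so each is used; only Carol can be 15, hence Carol = 15.
The 7 still-open variables together cover exactly {6, 9, 12, 16, 21, 23, 26} — 7 values for 7 variables — and 26 appears only in Frank's list, so Frank = 26.
The 6 still-open variables draw from only 6 values {6, 9, 12, 16, 21, 23}, so each is used; only Nate can be 6, hence Nate = 6.
The 5 still-open variables together cover exactly {9, 12, 16, 21, 23} — 5 values for 5 variables — and 23 appears only in Hank's list, so Hank = 23.

Hank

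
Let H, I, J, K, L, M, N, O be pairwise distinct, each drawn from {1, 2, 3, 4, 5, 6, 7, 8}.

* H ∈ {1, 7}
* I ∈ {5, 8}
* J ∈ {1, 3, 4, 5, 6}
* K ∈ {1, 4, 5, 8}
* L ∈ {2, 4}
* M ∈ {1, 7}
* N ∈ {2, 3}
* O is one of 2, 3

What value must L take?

4

Among the 8 variables, 6 fits only J (and all 8 values in {1, 2, 3, 4, 5, 6, 7, 8} must be used), so J = 6.
The 2 variables H and M are confined to {1, 7}, which locks those values in; drop them from K.
The 2 variables N and O are confined to {2, 3}, which locks those values in; drop them from L.
So L = 4.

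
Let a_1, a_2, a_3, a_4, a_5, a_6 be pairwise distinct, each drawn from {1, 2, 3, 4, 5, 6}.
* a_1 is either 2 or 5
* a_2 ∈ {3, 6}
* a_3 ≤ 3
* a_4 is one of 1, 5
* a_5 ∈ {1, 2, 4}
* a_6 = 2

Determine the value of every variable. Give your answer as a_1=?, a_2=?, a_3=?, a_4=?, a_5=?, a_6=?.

a_6 has just one choice, so a_6 = 2. Remove 2 from a_1, a_3, a_5.
a_1's domain is down to {5}, so a_1 = 5. So a_4 can't be 5.
a_4 has just one choice, so a_4 = 1. Strike 1 from a_3, a_5.
a_5 must be 4 (only option left).
a_3 must be 3 (only option left). Eliminate 3 elsewhere: a_2.
a_2's domain is down to {6}, so a_2 = 6.

a_1=5, a_2=6, a_3=3, a_4=1, a_5=4, a_6=2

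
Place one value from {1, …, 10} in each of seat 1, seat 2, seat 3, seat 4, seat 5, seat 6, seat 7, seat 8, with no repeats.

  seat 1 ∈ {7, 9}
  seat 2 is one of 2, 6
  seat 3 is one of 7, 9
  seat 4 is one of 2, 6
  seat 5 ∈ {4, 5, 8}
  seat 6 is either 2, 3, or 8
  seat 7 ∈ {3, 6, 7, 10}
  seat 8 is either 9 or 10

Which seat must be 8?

seat 1 and seat 3 between them cover only {7, 9} — a naked pair. Remove those values from seat 7, seat 8.
seat 8's domain is down to {10}, so seat 8 = 10. Eliminate 10 elsewhere: seat 7.
seat 2 and seat 4 between them cover only {2, 6} — a naked pair. Remove those values from seat 6, seat 7.
That leaves seat 7 = 3. Remove 3 from seat 6.
So 8 goes to seat 6.

seat 6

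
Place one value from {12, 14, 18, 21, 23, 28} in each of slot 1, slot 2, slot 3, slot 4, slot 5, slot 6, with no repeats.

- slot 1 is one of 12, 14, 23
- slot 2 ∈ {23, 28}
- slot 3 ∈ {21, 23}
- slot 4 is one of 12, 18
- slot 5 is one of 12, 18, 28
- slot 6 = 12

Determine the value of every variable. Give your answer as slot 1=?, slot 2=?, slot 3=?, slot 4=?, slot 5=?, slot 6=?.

slot 6 has just one choice, so slot 6 = 12. So slot 1, slot 4, slot 5 can't be 12.
slot 4's domain is down to {18}, so slot 4 = 18. Remove 18 from slot 5.
slot 5 must be 28 (only option left). So slot 2 can't be 28.
slot 2's domain is down to {23}, so slot 2 = 23. So slot 1, slot 3 can't be 23.
That leaves slot 3 = 21.
That leaves slot 1 = 14.

slot 1=14, slot 2=23, slot 3=21, slot 4=18, slot 5=28, slot 6=12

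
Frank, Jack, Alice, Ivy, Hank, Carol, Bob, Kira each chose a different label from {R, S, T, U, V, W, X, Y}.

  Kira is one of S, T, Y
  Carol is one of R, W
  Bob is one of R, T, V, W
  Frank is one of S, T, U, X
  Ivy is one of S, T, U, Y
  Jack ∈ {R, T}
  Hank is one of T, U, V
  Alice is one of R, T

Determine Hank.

U

The 8 variables together cover exactly {R, S, T, U, V, W, X, Y} — 8 values for 8 variables — and X appears only in Frank's list, so Frank = X.
Jack and Alice between them cover only {R, T} — a naked pair. Remove those values from Ivy, Hank, Carol, Bob, Kira.
That leaves Carol = W. Remove W from Bob.
That leaves Bob = V. So Hank can't be V.
So Hank = U.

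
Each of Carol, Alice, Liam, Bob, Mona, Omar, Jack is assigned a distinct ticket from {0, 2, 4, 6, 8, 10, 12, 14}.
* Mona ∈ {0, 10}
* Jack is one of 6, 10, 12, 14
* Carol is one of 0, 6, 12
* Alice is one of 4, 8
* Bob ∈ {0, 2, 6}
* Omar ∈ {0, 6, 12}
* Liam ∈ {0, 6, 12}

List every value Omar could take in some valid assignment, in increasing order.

0, 6, 12

Carol, Liam, Omar share exactly the 3 values {0, 6, 12}; by pigeonhole those values go to them, so strike 0, 6, 12 from Bob, Mona, Jack.
Bob must be 2 (only option left).
Mona has just one choice, so Mona = 10. So Jack can't be 10.
Jack's domain is down to {14}, so Jack = 14.
No further eliminations apply; Omar can still be any of 0, 6, 12.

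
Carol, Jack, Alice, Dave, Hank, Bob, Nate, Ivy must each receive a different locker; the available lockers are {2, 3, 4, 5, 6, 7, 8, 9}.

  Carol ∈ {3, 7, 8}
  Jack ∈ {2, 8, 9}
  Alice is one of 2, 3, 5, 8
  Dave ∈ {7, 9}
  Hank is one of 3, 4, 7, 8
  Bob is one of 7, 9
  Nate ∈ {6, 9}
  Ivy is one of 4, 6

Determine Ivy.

4

Among the 8 variables, 5 fits only Alice (and all 8 values in {2, 3, 4, 5, 6, 7, 8, 9} must be used), so Alice = 5.
Among the 7 still-open variables, 2 fits only Jack (and all 7 values in {2, 3, 4, 6, 7, 8, 9} must be used), so Jack = 2.
Dave and Bob between them cover only {7, 9} — a naked pair. Remove those values from Carol, Hank, Nate.
That leaves Nate = 6. So Ivy can't be 6.
So Ivy = 4.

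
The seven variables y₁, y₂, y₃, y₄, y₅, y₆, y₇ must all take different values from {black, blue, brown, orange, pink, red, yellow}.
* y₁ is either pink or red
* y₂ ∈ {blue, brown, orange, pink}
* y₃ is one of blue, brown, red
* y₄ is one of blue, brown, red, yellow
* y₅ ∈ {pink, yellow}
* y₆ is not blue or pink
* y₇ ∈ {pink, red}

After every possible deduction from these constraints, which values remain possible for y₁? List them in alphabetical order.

pink, red

The 7 variables draw from only 7 values {black, blue, brown, orange, pink, red, yellow}, so each is used; only y₆ can be black, hence y₆ = black.
The 6 still-open variables together cover exactly {blue, brown, orange, pink, red, yellow} — 6 values for 6 variables — and orange appears only in y₂'s list, so y₂ = orange.
The 2 variables y₁ and y₇ are confined to {pink, red}, which locks those values in; drop them from y₃, y₄, y₅.
y₅ has just one choice, so y₅ = yellow. So y₄ can't be yellow.
No further eliminations apply; y₁ can still be any of pink, red.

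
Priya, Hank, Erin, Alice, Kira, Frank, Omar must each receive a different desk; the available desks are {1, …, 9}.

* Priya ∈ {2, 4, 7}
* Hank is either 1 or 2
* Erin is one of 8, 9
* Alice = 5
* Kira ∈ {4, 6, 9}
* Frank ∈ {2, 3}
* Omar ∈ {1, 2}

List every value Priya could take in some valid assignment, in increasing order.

Alice has just one choice, so Alice = 5.
Hank and Omar share exactly the 2 values {1, 2}; by pigeonhole those values go to them, so strike 1, 2 from Priya, Frank.
Frank must be 3 (only option left).
No further eliminations apply; Priya can still be any of 4, 7.

4, 7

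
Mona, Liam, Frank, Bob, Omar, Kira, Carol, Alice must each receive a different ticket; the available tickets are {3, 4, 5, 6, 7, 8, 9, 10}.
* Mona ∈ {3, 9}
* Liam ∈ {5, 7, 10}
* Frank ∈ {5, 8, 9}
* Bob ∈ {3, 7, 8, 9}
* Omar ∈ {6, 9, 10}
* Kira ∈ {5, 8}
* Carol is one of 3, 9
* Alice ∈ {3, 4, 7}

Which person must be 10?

Liam

Among the 8 variables, 4 fits only Alice (and all 8 values in {3, 4, 5, 6, 7, 8, 9, 10} must be used), so Alice = 4.
The 7 still-open variables draw from only 7 values {3, 5, 6, 7, 8, 9, 10}, so each is used; only Omar can be 6, hence Omar = 6.
The 6 still-open variables draw from only 6 values {3, 5, 7, 8, 9, 10}, so each is used; only Liam can be 10, hence Liam = 10.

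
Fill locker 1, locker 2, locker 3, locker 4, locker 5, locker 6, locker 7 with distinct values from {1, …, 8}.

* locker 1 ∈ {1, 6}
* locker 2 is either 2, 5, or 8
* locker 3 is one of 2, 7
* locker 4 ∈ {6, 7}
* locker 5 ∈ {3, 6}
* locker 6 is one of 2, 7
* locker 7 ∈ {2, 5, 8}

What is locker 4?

The 7 variables together cover exactly {1, 2, 3, 5, 6, 7, 8} — 7 values for 7 variables — and 1 appears only in locker 1's list, so locker 1 = 1.
The 6 still-open variables together cover exactly {2, 3, 5, 6, 7, 8} — 6 values for 6 variables — and 3 appears only in locker 5's list, so locker 5 = 3.
Among the 5 still-open variables, 6 fits only locker 4 (and all 5 values in {2, 5, 6, 7, 8} must be used), so locker 4 = 6.

6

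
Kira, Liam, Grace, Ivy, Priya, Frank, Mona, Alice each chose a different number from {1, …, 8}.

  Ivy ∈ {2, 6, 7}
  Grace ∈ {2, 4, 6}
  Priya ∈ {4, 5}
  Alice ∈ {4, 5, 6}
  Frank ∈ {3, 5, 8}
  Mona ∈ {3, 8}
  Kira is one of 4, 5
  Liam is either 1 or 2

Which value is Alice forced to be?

The 8 variables draw from only 8 values {1, 2, 3, 4, 5, 6, 7, 8}, so each is used; only Liam can be 1, hence Liam = 1.
The 7 still-open variables together cover exactly {2, 3, 4, 5, 6, 7, 8} — 7 values for 7 variables — and 7 appears only in Ivy's list, so Ivy = 7.
The 6 still-open variables draw from only 6 values {2, 3, 4, 5, 6, 8}, so each is used; only Grace can be 2, hence Grace = 2.
The 5 still-open variables together cover exactly {3, 4, 5, 6, 8} — 5 values for 5 variables — and 6 appears only in Alice's list, so Alice = 6.

6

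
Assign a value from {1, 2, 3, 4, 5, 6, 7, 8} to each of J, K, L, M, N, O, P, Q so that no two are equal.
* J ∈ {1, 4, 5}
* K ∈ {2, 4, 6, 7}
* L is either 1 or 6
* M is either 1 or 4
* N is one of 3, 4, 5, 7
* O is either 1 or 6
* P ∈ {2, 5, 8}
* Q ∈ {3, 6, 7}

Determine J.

Among the 8 variables, 8 fits only P (and all 8 values in {1, 2, 3, 4, 5, 6, 7, 8} must be used), so P = 8.
The 7 still-open variables together cover exactly {1, 2, 3, 4, 5, 6, 7} — 7 values for 7 variables — and 2 appears only in K's list, so K = 2.
L and O share exactly the 2 values {1, 6}; by pigeonhole those values go to them, so strike 1, 6 from J, M, Q.
M's domain is down to {4}, so M = 4. So J, N can't be 4.
So J = 5.

5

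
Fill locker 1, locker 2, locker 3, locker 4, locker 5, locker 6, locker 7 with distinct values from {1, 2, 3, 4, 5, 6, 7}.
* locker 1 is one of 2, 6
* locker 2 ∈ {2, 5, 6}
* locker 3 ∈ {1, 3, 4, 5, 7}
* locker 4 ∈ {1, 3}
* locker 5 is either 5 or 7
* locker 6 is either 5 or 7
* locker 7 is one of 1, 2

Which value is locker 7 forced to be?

The 7 variables together cover exactly {1, 2, 3, 4, 5, 6, 7} — 7 values for 7 variables — and 4 appears only in locker 3's list, so locker 3 = 4.
Among the 6 still-open variables, 3 fits only locker 4 (and all 6 values in {1, 2, 3, 5, 6, 7} must be used), so locker 4 = 3.
The 5 still-open variables together cover exactly {1, 2, 5, 6, 7} — 5 values for 5 variables — and 1 appears only in locker 7's list, so locker 7 = 1.

1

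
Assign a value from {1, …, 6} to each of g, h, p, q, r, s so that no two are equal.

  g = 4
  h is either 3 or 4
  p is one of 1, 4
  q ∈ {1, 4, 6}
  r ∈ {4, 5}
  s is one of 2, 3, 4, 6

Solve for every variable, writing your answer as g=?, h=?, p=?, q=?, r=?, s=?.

g=4, h=3, p=1, q=6, r=5, s=2

g's domain is down to {4}, so g = 4. So h, p, q, r, s can't be 4.
h must be 3 (only option left). Strike 3 from s.
p's domain is down to {1}, so p = 1. Strike 1 from q.
q has just one choice, so q = 6. So s can't be 6.
r must be 5 (only option left).
s must be 2 (only option left).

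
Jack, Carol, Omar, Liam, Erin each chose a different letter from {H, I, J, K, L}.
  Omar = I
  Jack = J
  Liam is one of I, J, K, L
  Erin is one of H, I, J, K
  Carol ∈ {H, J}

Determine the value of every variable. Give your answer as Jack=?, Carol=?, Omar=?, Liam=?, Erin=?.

Jack's domain is down to {J}, so Jack = J. So Carol, Liam, Erin can't be J.
Carol has just one choice, so Carol = H. Eliminate H elsewhere: Erin.
Omar has just one choice, so Omar = I. Strike I from Liam, Erin.
Erin's domain is down to {K}, so Erin = K. So Liam can't be K.
Liam must be L (only option left).

Jack=J, Carol=H, Omar=I, Liam=L, Erin=K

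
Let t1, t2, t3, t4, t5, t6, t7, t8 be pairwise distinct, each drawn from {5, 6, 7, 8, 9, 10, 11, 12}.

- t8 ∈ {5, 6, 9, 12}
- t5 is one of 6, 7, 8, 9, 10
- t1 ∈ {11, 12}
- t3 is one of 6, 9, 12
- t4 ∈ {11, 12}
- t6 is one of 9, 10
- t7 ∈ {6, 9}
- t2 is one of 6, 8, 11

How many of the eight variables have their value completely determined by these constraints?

4

Among the 8 variables, 5 fits only t8 (and all 8 values in {5, 6, 7, 8, 9, 10, 11, 12} must be used), so t8 = 5.
Among the 7 still-open variables, 7 fits only t5 (and all 7 values in {6, 7, 8, 9, 10, 11, 12} must be used), so t5 = 7.
The 6 still-open variables draw from only 6 values {6, 8, 9, 10, 11, 12}, so each is used; only t2 can be 8, hence t2 = 8.
The 5 still-open variables draw from only 5 values {6, 9, 10, 11, 12}, so each is used; only t6 can be 10, hence t6 = 10.
t1 and t4 share exactly the 2 values {11, 12}; by pigeonhole those values go to them, so strike 11, 12 from t3.
Determined: t2=8, t5=7, t6=10, t8=5. The other variables each still have more than one consistent value. That makes 4.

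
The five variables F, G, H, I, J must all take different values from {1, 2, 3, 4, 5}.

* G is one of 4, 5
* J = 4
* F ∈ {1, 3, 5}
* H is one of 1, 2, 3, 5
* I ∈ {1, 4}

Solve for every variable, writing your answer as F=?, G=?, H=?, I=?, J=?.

J has just one choice, so J = 4. Strike 4 from G, I.
G must be 5 (only option left). Eliminate 5 elsewhere: F, H.
I must be 1 (only option left). Eliminate 1 elsewhere: F, H.
F's domain is down to {3}, so F = 3. Strike 3 from H.
H's domain is down to {2}, so H = 2.

F=3, G=5, H=2, I=1, J=4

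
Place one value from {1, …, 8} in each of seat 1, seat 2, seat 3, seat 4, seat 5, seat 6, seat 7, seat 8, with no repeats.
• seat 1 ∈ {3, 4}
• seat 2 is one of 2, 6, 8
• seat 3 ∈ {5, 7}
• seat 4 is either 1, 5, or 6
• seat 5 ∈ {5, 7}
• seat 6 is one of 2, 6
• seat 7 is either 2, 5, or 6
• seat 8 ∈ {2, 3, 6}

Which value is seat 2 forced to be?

8

The 8 variables together cover exactly {1, 2, 3, 4, 5, 6, 7, 8} — 8 values for 8 variables — and 1 appears only in seat 4's list, so seat 4 = 1.
Among the 7 still-open variables, 4 fits only seat 1 (and all 7 values in {2, 3, 4, 5, 6, 7, 8} must be used), so seat 1 = 4.
Among the 6 still-open variables, 3 fits only seat 8 (and all 6 values in {2, 3, 5, 6, 7, 8} must be used), so seat 8 = 3.
The 5 still-open variables together cover exactly {2, 5, 6, 7, 8} — 5 values for 5 variables — and 8 appears only in seat 2's list, so seat 2 = 8.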